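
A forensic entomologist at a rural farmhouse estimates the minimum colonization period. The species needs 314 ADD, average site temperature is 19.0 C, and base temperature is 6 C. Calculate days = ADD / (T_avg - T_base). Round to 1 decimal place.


Insect development time:
Effective temperature = avg_temp - T_base = 19.0 - 6 = 13.0 C
Days = ADD / effective_temp = 314 / 13.0 = 24.2 days

24.2


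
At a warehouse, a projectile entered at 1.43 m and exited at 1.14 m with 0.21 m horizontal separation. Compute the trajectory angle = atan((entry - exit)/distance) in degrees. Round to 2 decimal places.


Bullet trajectory angle:
Height difference = 1.43 - 1.14 = 0.29 m
angle = atan(0.29 / 0.21)
angle = atan(1.380952)
angle = 54.09 degrees

54.09


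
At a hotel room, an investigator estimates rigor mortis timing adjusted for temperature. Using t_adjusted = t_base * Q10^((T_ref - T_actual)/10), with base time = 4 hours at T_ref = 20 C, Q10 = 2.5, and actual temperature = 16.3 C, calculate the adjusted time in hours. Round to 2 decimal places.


Rigor mortis time adjustment:
Exponent = (T_ref - T_actual) / 10 = (20 - 16.3) / 10 = 0.37
Q10 factor = 2.5^0.37 = 1.40358
t_adjusted = 4 * 1.40358 = 5.61 hours

5.61


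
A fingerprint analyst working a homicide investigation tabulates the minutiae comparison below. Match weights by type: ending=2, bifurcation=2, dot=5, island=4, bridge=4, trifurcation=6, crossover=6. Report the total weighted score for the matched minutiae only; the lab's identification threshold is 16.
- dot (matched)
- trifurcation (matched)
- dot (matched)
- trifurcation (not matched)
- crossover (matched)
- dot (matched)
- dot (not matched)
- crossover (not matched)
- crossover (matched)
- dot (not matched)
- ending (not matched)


Weighted minutiae match score:
  dot: matched, +5 (running total 5)
  trifurcation: matched, +6 (running total 11)
  dot: matched, +5 (running total 16)
  trifurcation: not matched, +0
  crossover: matched, +6 (running total 22)
  dot: matched, +5 (running total 27)
  dot: not matched, +0
  crossover: not matched, +0
  crossover: matched, +6 (running total 33)
  dot: not matched, +0
  ending: not matched, +0
Total score = 33
Threshold = 16; verdict = identification

33


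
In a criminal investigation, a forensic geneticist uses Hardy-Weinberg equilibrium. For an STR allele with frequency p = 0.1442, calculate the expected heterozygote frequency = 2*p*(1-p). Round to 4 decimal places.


Hardy-Weinberg heterozygote frequency:
q = 1 - p = 1 - 0.1442 = 0.8558
2pq = 2 * 0.1442 * 0.8558 = 0.2468

0.2468


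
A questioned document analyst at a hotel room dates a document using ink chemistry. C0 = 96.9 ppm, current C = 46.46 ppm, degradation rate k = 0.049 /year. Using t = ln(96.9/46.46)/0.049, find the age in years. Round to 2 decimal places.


Document age estimation:
C0/C = 96.9 / 46.46 = 2.085665
ln(C0/C) = 0.735088
t = 0.735088 / 0.049 = 15.00 years

15.00


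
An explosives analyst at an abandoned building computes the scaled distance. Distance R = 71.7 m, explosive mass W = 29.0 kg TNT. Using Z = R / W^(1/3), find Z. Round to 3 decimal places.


Scaled distance calculation:
W^(1/3) = 29.0^(1/3) = 3.072317
Z = R / W^(1/3) = 71.7 / 3.072317
Z = 23.337 m/kg^(1/3)

23.337


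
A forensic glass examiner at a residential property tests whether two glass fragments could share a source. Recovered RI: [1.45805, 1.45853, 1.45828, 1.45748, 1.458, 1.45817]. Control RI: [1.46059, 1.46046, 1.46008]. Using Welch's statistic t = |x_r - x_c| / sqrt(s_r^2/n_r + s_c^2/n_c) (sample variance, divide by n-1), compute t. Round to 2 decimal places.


Welch's t-criterion for glass RI comparison:
Recovered mean = sum / n_r = 8.74851 / 6 = 1.458085
Control mean = sum / n_c = 4.38113 / 3 = 1.4603767
Recovered sample variance s_r^2 = 1.2355e-07
Control sample variance s_c^2 = 7.02333e-08
Welch SE (unpooled) = sqrt(s_r^2/n_r + s_c^2/n_c) = sqrt(2.05917e-08 + 2.34111e-08) = sqrt(4.40028e-08) = 0.000209768
|mean_r - mean_c| = 0.00229167
t = 0.00229167 / 0.000209768 = 10.92

10.92


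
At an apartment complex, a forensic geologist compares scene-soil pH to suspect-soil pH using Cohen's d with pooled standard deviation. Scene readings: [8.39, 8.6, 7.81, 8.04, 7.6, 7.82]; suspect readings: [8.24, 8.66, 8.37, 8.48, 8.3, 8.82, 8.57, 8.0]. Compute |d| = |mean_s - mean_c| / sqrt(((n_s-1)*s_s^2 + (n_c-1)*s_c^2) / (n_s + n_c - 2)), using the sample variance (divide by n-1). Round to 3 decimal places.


Pooled-variance Cohen's d for soil pH comparison:
Scene mean = 48.26 / 6 = 8.043333
Suspect mean = 67.44 / 8 = 8.43
Scene sample variance s_s^2 = 0.146187
Suspect sample variance s_c^2 = 0.066943
Pooled variance = ((n_s-1)*s_s^2 + (n_c-1)*s_c^2) / (n_s + n_c - 2) = 0.099961
Pooled SD = sqrt(0.099961) = 0.316166
Mean difference = -0.386667
|d| = |-0.386667| / 0.316166 = 1.223

1.223


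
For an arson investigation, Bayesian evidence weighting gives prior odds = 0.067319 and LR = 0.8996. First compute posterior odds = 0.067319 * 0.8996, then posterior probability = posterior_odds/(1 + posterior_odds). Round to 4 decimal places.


Bayesian evidence evaluation:
Posterior odds = prior_odds * LR = 0.067319 * 0.8996 = 0.06056017
Posterior probability = posterior_odds / (1 + posterior_odds)
= 0.06056017 / (1 + 0.06056017)
= 0.06056017 / 1.06056017
= 0.0571

0.0571


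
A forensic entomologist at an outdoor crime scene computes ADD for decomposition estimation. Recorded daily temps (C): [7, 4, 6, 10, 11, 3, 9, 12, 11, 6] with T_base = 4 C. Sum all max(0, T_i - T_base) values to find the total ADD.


Computing ADD day by day:
Day 1: max(0, 7 - 4) = 3
Day 2: max(0, 4 - 4) = 0
Day 3: max(0, 6 - 4) = 2
Day 4: max(0, 10 - 4) = 6
Day 5: max(0, 11 - 4) = 7
Day 6: max(0, 3 - 4) = 0
Day 7: max(0, 9 - 4) = 5
Day 8: max(0, 12 - 4) = 8
Day 9: max(0, 11 - 4) = 7
Day 10: max(0, 6 - 4) = 2
Total ADD = 40

40


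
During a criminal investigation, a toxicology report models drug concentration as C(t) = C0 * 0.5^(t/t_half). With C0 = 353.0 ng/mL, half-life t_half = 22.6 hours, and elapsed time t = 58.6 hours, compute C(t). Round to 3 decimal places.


Drug concentration decay:
Number of half-lives = t / t_half = 58.6 / 22.6 = 2.59292
Decay factor = 0.5^2.59292 = 0.16574991
C(t) = 353.0 * 0.16574991 = 58.510 ng/mL

58.510


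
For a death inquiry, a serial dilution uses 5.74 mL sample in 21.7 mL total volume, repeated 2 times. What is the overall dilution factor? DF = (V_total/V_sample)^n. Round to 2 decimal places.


Dilution factor calculation:
Single dilution = V_total / V_sample = 21.7 / 5.74 ≈ 3.780488
Number of dilutions = 2
Total DF = (21.7 / 5.74)^2 (full precision, rounded at the end) = 14.29

14.29


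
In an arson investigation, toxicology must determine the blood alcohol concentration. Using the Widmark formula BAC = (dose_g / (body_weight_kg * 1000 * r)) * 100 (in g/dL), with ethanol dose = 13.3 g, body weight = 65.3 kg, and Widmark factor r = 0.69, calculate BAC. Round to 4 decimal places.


Applying the Widmark formula:
BAC = (dose_g / (body_wt * 1000 * r)) * 100
Denominator = 65.3 * 1000 * 0.69 = 45057
BAC = (13.3 / 45057) * 100
BAC = 0.0295 g/dL

0.0295


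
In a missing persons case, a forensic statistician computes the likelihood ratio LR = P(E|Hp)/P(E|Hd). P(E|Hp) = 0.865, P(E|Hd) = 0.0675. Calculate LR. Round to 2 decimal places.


Likelihood ratio calculation:
LR = P(E|Hp) / P(E|Hd)
LR = 0.865 / 0.0675
LR = 12.81

12.81


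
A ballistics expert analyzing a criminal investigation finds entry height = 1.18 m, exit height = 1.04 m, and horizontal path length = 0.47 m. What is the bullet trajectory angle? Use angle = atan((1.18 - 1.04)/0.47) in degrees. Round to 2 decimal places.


Bullet trajectory angle:
Height difference = 1.18 - 1.04 = 0.14 m
angle = atan(0.14 / 0.47)
angle = atan(0.297872)
angle = 16.59 degrees

16.59


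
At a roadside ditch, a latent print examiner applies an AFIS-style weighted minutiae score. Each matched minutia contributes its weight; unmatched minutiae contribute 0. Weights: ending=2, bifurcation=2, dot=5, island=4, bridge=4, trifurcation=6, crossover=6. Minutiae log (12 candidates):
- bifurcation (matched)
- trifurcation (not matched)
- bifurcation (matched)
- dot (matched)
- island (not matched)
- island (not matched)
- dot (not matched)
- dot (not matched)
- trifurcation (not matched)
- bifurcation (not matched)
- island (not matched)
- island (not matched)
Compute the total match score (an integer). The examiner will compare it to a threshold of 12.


Weighted minutiae match score:
  bifurcation: matched, +2 (running total 2)
  trifurcation: not matched, +0
  bifurcation: matched, +2 (running total 4)
  dot: matched, +5 (running total 9)
  island: not matched, +0
  island: not matched, +0
  dot: not matched, +0
  dot: not matched, +0
  trifurcation: not matched, +0
  bifurcation: not matched, +0
  island: not matched, +0
  island: not matched, +0
Total score = 9
Threshold = 12; verdict = inconclusive

9


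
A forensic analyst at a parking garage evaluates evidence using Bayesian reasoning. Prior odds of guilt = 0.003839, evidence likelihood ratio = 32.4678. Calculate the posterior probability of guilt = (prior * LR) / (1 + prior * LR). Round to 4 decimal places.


Bayesian evidence evaluation:
Posterior odds = prior_odds * LR = 0.003839 * 32.4678 = 0.1246439
Posterior probability = posterior_odds / (1 + posterior_odds)
= 0.1246439 / (1 + 0.1246439)
= 0.1246439 / 1.1246439
= 0.1108

0.1108


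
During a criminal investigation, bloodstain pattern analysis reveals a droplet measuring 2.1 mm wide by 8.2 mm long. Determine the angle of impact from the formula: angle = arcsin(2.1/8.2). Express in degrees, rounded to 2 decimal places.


Blood spatter impact angle calculation:
width / length = 2.1 / 8.2 = 0.256098
angle = arcsin(0.256098)
angle = 14.84 degrees

14.84


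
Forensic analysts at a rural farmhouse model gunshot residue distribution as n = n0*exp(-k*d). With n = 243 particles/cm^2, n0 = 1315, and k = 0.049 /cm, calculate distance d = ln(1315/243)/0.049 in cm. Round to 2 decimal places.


GSR distance calculation:
n0/n = 1315 / 243 = 5.411523
ln(n0/n) = 1.688531
d = 1.688531 / 0.049 = 34.46 cm

34.46


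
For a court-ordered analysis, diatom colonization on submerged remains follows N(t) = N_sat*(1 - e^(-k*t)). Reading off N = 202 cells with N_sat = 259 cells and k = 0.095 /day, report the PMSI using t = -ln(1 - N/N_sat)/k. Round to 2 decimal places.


PMSI from diatom colonization curve:
N / N_sat = 202 / 259 = 0.779923
1 - N/N_sat = 0.220077
ln(1 - N/N_sat) = -1.513778
t = -ln(1 - N/N_sat) / k = -(-1.513778) / 0.095 = 15.93 days

15.93


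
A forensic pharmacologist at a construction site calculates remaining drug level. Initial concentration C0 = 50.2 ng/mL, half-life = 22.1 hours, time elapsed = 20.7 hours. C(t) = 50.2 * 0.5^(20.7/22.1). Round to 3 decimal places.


Drug concentration decay:
Number of half-lives = t / t_half = 20.7 / 22.1 = 0.936652
Decay factor = 0.5^0.936652 = 0.52244389
C(t) = 50.2 * 0.52244389 = 26.227 ng/mL

26.227


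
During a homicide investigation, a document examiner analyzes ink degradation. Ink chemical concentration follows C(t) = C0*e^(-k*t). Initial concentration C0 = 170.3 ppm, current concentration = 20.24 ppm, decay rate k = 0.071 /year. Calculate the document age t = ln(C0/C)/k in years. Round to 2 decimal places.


Document age estimation:
C0/C = 170.3 / 20.24 = 8.414032
ln(C0/C) = 2.129901
t = 2.129901 / 0.071 = 30.00 years

30.00


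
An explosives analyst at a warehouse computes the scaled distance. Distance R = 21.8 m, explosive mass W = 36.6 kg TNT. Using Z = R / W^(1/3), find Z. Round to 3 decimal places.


Scaled distance calculation:
W^(1/3) = 36.6^(1/3) = 3.32017
Z = R / W^(1/3) = 21.8 / 3.32017
Z = 6.566 m/kg^(1/3)

6.566


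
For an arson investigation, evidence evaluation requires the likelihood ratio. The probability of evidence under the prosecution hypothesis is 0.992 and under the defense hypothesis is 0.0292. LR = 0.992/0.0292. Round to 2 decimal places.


Likelihood ratio calculation:
LR = P(E|Hp) / P(E|Hd)
LR = 0.992 / 0.0292
LR = 33.97

33.97


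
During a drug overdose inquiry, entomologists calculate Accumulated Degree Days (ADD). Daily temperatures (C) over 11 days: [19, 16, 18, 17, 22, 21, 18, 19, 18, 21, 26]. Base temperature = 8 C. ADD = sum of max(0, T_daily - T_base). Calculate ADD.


Computing ADD day by day:
Day 1: max(0, 19 - 8) = 11
Day 2: max(0, 16 - 8) = 8
Day 3: max(0, 18 - 8) = 10
Day 4: max(0, 17 - 8) = 9
Day 5: max(0, 22 - 8) = 14
Day 6: max(0, 21 - 8) = 13
Day 7: max(0, 18 - 8) = 10
Day 8: max(0, 19 - 8) = 11
Day 9: max(0, 18 - 8) = 10
Day 10: max(0, 21 - 8) = 13
Day 11: max(0, 26 - 8) = 18
Total ADD = 127

127


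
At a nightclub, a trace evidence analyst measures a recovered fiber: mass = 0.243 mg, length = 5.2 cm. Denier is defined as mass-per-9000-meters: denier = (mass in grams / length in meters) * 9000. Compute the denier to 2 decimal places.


Denier calculation:
Mass in grams = 0.243 mg / 1000 = 0.000243 g
Length in meters = 5.2 cm / 100 = 0.052 m
Linear density = mass / length = 0.000243 / 0.052 = 0.00467308 g/m
Denier = (g/m) * 9000 = 0.00467308 * 9000 = 42.06

42.06


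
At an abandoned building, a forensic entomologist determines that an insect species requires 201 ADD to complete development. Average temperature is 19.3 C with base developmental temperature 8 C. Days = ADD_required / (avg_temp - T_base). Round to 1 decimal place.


Insect development time:
Effective temperature = avg_temp - T_base = 19.3 - 8 = 11.3 C
Days = ADD / effective_temp = 201 / 11.3 = 17.8 days

17.8


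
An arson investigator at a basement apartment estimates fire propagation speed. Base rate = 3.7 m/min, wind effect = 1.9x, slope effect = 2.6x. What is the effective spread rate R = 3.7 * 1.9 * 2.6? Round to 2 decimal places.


Fire spread rate calculation:
R = R0 * wind_factor * slope_factor
= 3.7 * 1.9 * 2.6
= 7.03 * 2.6
= 18.28 m/min

18.28


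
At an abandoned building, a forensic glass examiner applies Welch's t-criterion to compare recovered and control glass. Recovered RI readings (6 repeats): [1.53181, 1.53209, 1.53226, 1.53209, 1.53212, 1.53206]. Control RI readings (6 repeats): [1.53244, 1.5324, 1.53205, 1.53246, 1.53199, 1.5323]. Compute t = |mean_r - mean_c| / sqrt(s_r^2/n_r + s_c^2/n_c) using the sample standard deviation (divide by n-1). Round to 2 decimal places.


Welch's t-criterion for glass RI comparison:
Recovered mean = sum / n_r = 9.19243 / 6 = 1.5320717
Control mean = sum / n_c = 9.19364 / 6 = 1.5322733
Recovered sample variance s_r^2 = 2.14167e-08
Control sample variance s_c^2 = 4.19067e-08
Welch SE (unpooled) = sqrt(s_r^2/n_r + s_c^2/n_c) = sqrt(3.56944e-09 + 6.98444e-09) = sqrt(1.05539e-08) = 0.000102732
|mean_r - mean_c| = 0.000201667
t = 0.000201667 / 0.000102732 = 1.96

1.96


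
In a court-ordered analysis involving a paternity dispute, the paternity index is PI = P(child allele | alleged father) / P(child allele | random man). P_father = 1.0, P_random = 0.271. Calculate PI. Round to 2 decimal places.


Paternity Index calculation:
PI = P(allele|father) / P(allele|random)
PI = 1.0 / 0.271
PI = 3.69

3.69


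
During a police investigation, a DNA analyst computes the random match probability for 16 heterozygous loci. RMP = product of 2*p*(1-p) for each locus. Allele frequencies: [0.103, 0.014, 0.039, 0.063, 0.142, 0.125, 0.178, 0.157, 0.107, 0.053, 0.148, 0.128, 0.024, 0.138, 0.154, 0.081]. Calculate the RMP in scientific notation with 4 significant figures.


Computing RMP for 16 loci:
Locus 1: 2 * 0.103 * 0.897 = 0.184782
Locus 2: 2 * 0.014 * 0.986 = 0.027608
Locus 3: 2 * 0.039 * 0.961 = 0.074958
Locus 4: 2 * 0.063 * 0.937 = 0.118062
Locus 5: 2 * 0.142 * 0.858 = 0.243672
Locus 6: 2 * 0.125 * 0.875 = 0.21875
Locus 7: 2 * 0.178 * 0.822 = 0.292632
Locus 8: 2 * 0.157 * 0.843 = 0.264702
Locus 9: 2 * 0.107 * 0.893 = 0.191102
Locus 10: 2 * 0.053 * 0.947 = 0.100382
Locus 11: 2 * 0.148 * 0.852 = 0.252192
Locus 12: 2 * 0.128 * 0.872 = 0.223232
Locus 13: 2 * 0.024 * 0.976 = 0.046848
Locus 14: 2 * 0.138 * 0.862 = 0.237912
Locus 15: 2 * 0.154 * 0.846 = 0.260568
Locus 16: 2 * 0.081 * 0.919 = 0.148878
RMP = 8.704e-14

8.704e-14


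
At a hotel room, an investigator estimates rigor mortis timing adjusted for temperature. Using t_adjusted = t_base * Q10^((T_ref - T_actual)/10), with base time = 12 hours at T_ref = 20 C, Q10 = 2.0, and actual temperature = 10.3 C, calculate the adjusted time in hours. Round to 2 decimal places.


Rigor mortis time adjustment:
Exponent = (T_ref - T_actual) / 10 = (20 - 10.3) / 10 = 0.97
Q10 factor = 2.0^0.97 = 1.95884
t_adjusted = 12 * 1.95884 = 23.51 hours

23.51


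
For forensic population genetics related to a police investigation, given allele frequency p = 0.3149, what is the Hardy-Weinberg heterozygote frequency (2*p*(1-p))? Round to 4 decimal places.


Hardy-Weinberg heterozygote frequency:
q = 1 - p = 1 - 0.3149 = 0.6851
2pq = 2 * 0.3149 * 0.6851 = 0.4315

0.4315


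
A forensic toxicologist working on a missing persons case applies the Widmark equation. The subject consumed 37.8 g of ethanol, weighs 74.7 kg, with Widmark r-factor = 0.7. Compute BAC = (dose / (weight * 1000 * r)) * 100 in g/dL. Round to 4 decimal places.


Applying the Widmark formula:
BAC = (dose_g / (body_wt * 1000 * r)) * 100
Denominator = 74.7 * 1000 * 0.7 = 52290
BAC = (37.8 / 52290) * 100
BAC = 0.0723 g/dL

0.0723


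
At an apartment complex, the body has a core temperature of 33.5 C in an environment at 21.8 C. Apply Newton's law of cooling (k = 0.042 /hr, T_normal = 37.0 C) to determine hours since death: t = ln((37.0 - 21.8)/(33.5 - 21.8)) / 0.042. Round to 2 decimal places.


Using Newton's law of cooling:
t = ln((T_normal - T_ambient) / (T_body - T_ambient)) / k
T_normal - T_ambient = 15.2
T_body - T_ambient = 11.7
Ratio = 1.299145
ln(ratio) = 0.261706
t = 0.261706 / 0.042 = 6.23 hours

6.23


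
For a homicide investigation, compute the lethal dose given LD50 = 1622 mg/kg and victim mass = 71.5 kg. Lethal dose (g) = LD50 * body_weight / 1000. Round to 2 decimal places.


Lethal dose calculation:
Lethal dose = LD50 * body_weight / 1000
= 1622 * 71.5 / 1000
= 115973 / 1000
= 115.97 g

115.97


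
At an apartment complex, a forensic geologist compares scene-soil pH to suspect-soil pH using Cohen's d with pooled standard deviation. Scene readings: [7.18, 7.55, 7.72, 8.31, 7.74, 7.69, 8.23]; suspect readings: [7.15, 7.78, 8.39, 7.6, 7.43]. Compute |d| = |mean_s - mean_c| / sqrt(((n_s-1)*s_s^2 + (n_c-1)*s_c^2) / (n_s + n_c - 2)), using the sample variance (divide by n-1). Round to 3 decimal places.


Pooled-variance Cohen's d for soil pH comparison:
Scene mean = 54.42 / 7 = 7.774286
Suspect mean = 38.35 / 5 = 7.67
Scene sample variance s_s^2 = 0.151562
Suspect sample variance s_c^2 = 0.21585
Pooled variance = ((n_s-1)*s_s^2 + (n_c-1)*s_c^2) / (n_s + n_c - 2) = 0.177277
Pooled SD = sqrt(0.177277) = 0.421043
Mean difference = 0.104286
|d| = |0.104286| / 0.421043 = 0.248

0.248


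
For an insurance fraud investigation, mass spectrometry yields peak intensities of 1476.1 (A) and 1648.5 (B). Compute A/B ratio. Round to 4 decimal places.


Spectral peak ratio:
Peak A = 1476.1 counts
Peak B = 1648.5 counts
Ratio = 1476.1 / 1648.5 = 0.8954

0.8954


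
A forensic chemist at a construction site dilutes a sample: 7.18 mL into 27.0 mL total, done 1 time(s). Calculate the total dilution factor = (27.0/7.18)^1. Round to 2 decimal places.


Dilution factor calculation:
Single dilution = V_total / V_sample = 27.0 / 7.18 ≈ 3.760446
Number of dilutions = 1
Total DF = (27.0 / 7.18)^1 (full precision, rounded at the end) = 3.76

3.76


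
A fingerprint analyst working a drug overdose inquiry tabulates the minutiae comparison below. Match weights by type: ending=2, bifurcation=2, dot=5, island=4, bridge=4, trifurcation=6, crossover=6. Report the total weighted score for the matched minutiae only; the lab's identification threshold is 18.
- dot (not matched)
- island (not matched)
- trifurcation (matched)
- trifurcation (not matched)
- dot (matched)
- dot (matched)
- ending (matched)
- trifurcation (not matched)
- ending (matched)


Weighted minutiae match score:
  dot: not matched, +0
  island: not matched, +0
  trifurcation: matched, +6 (running total 6)
  trifurcation: not matched, +0
  dot: matched, +5 (running total 11)
  dot: matched, +5 (running total 16)
  ending: matched, +2 (running total 18)
  trifurcation: not matched, +0
  ending: matched, +2 (running total 20)
Total score = 20
Threshold = 18; verdict = identification

20


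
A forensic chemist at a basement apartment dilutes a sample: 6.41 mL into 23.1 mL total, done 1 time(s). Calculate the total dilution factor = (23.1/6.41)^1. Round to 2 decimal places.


Dilution factor calculation:
Single dilution = V_total / V_sample = 23.1 / 6.41 ≈ 3.603744
Number of dilutions = 1
Total DF = (23.1 / 6.41)^1 (full precision, rounded at the end) = 3.60

3.60


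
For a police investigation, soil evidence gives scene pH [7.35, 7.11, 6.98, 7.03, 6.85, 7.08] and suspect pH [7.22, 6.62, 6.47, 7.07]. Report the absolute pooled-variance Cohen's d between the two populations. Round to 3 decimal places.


Pooled-variance Cohen's d for soil pH comparison:
Scene mean = 42.4 / 6 = 7.066667
Suspect mean = 27.38 / 4 = 6.845
Scene sample variance s_s^2 = 0.027627
Suspect sample variance s_c^2 = 0.1275
Pooled variance = ((n_s-1)*s_s^2 + (n_c-1)*s_c^2) / (n_s + n_c - 2) = 0.065079
Pooled SD = sqrt(0.065079) = 0.255106
Mean difference = 0.221667
|d| = |0.221667| / 0.255106 = 0.869

0.869


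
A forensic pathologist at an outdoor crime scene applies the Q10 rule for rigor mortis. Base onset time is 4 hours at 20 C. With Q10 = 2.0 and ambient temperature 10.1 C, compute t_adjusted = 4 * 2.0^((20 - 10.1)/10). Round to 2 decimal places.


Rigor mortis time adjustment:
Exponent = (T_ref - T_actual) / 10 = (20 - 10.1) / 10 = 0.99
Q10 factor = 2.0^0.99 = 1.98618
t_adjusted = 4 * 1.98618 = 7.94 hours

7.94


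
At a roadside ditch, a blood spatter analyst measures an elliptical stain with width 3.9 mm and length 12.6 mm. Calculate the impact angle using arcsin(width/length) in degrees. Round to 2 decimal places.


Blood spatter impact angle calculation:
width / length = 3.9 / 12.6 = 0.309524
angle = arcsin(0.309524)
angle = 18.03 degrees

18.03


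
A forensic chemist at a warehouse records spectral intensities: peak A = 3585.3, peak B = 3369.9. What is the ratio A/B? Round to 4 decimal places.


Spectral peak ratio:
Peak A = 3585.3 counts
Peak B = 3369.9 counts
Ratio = 3585.3 / 3369.9 = 1.0639

1.0639


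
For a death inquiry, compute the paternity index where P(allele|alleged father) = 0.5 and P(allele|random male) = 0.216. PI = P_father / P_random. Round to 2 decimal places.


Paternity Index calculation:
PI = P(allele|father) / P(allele|random)
PI = 0.5 / 0.216
PI = 2.31

2.31


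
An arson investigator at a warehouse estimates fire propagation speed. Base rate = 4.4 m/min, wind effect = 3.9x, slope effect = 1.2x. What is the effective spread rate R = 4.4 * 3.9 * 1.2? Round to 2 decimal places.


Fire spread rate calculation:
R = R0 * wind_factor * slope_factor
= 4.4 * 3.9 * 1.2
= 17.16 * 1.2
= 20.59 m/min

20.59


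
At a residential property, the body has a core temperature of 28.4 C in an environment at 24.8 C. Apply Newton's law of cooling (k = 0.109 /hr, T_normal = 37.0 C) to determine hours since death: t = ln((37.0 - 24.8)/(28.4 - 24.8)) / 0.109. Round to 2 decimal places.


Using Newton's law of cooling:
t = ln((T_normal - T_ambient) / (T_body - T_ambient)) / k
T_normal - T_ambient = 12.2
T_body - T_ambient = 3.6
Ratio = 3.388889
ln(ratio) = 1.220502
t = 1.220502 / 0.109 = 11.20 hours

11.20


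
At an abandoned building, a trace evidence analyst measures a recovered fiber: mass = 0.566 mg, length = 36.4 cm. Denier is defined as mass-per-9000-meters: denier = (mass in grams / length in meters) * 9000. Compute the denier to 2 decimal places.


Denier calculation:
Mass in grams = 0.566 mg / 1000 = 0.000566 g
Length in meters = 36.4 cm / 100 = 0.364 m
Linear density = mass / length = 0.000566 / 0.364 = 0.00155495 g/m
Denier = (g/m) * 9000 = 0.00155495 * 9000 = 13.99

13.99


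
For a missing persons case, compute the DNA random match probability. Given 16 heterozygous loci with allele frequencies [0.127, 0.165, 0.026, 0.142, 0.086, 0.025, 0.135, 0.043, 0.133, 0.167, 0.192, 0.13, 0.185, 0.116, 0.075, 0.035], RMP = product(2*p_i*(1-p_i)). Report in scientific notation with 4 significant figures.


Computing RMP for 16 loci:
Locus 1: 2 * 0.127 * 0.873 = 0.221742
Locus 2: 2 * 0.165 * 0.835 = 0.27555
Locus 3: 2 * 0.026 * 0.974 = 0.050648
Locus 4: 2 * 0.142 * 0.858 = 0.243672
Locus 5: 2 * 0.086 * 0.914 = 0.157208
Locus 6: 2 * 0.025 * 0.975 = 0.04875
Locus 7: 2 * 0.135 * 0.865 = 0.23355
Locus 8: 2 * 0.043 * 0.957 = 0.082302
Locus 9: 2 * 0.133 * 0.867 = 0.230622
Locus 10: 2 * 0.167 * 0.833 = 0.278222
Locus 11: 2 * 0.192 * 0.808 = 0.310272
Locus 12: 2 * 0.13 * 0.87 = 0.2262
Locus 13: 2 * 0.185 * 0.815 = 0.30155
Locus 14: 2 * 0.116 * 0.884 = 0.205088
Locus 15: 2 * 0.075 * 0.925 = 0.13875
Locus 16: 2 * 0.035 * 0.965 = 0.06755
RMP = 2.900e-13

2.900e-13


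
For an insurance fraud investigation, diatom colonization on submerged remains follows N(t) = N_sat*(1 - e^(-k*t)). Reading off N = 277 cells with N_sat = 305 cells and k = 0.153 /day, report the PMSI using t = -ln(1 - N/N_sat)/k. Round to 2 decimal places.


PMSI from diatom colonization curve:
N / N_sat = 277 / 305 = 0.908197
1 - N/N_sat = 0.091803
ln(1 - N/N_sat) = -2.38811
t = -ln(1 - N/N_sat) / k = -(-2.38811) / 0.153 = 15.61 days

15.61


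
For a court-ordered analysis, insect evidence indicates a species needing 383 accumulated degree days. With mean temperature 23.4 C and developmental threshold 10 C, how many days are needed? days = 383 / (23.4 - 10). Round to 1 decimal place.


Insect development time:
Effective temperature = avg_temp - T_base = 23.4 - 10 = 13.4 C
Days = ADD / effective_temp = 383 / 13.4 = 28.6 days

28.6


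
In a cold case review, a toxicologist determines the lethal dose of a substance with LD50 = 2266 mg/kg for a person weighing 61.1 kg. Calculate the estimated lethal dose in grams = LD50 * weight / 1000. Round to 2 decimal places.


Lethal dose calculation:
Lethal dose = LD50 * body_weight / 1000
= 2266 * 61.1 / 1000
= 138452.6 / 1000
= 138.45 g

138.45


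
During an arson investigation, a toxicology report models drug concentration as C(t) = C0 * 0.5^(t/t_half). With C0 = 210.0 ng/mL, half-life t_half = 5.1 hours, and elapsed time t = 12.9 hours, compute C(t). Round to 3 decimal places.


Drug concentration decay:
Number of half-lives = t / t_half = 12.9 / 5.1 = 2.529412
Decay factor = 0.5^2.529412 = 0.17320926
C(t) = 210.0 * 0.17320926 = 36.374 ng/mL

36.374


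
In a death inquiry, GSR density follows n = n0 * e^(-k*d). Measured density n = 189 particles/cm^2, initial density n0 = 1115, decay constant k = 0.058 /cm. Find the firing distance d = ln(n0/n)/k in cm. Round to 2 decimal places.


GSR distance calculation:
n0/n = 1115 / 189 = 5.899471
ln(n0/n) = 1.774863
d = 1.774863 / 0.058 = 30.60 cm

30.60


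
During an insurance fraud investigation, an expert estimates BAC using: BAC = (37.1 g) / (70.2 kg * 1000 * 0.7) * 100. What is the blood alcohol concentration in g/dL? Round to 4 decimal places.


Applying the Widmark formula:
BAC = (dose_g / (body_wt * 1000 * r)) * 100
Denominator = 70.2 * 1000 * 0.7 = 49140
BAC = (37.1 / 49140) * 100
BAC = 0.0755 g/dL

0.0755


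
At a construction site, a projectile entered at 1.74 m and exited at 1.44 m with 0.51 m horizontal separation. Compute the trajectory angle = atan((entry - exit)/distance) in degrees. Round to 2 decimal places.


Bullet trajectory angle:
Height difference = 1.74 - 1.44 = 0.3 m
angle = atan(0.3 / 0.51)
angle = atan(0.588235)
angle = 30.47 degrees

30.47


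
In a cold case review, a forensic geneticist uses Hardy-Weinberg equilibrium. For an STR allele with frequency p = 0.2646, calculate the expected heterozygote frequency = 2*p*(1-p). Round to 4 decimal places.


Hardy-Weinberg heterozygote frequency:
q = 1 - p = 1 - 0.2646 = 0.7354
2pq = 2 * 0.2646 * 0.7354 = 0.3892

0.3892


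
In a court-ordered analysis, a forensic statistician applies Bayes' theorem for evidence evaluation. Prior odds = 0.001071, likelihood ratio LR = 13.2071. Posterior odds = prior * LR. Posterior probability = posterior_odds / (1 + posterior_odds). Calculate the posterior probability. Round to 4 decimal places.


Bayesian evidence evaluation:
Posterior odds = prior_odds * LR = 0.001071 * 13.2071 = 0.0141448
Posterior probability = posterior_odds / (1 + posterior_odds)
= 0.0141448 / (1 + 0.0141448)
= 0.0141448 / 1.0141448
= 0.0139

0.0139


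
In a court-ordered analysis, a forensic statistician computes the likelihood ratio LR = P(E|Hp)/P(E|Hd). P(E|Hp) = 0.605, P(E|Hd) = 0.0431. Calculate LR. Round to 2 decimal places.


Likelihood ratio calculation:
LR = P(E|Hp) / P(E|Hd)
LR = 0.605 / 0.0431
LR = 14.04

14.04


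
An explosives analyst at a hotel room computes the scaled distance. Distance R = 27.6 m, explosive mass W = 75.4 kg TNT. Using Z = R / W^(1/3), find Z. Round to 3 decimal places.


Scaled distance calculation:
W^(1/3) = 75.4^(1/3) = 4.224647
Z = R / W^(1/3) = 27.6 / 4.224647
Z = 6.533 m/kg^(1/3)

6.533


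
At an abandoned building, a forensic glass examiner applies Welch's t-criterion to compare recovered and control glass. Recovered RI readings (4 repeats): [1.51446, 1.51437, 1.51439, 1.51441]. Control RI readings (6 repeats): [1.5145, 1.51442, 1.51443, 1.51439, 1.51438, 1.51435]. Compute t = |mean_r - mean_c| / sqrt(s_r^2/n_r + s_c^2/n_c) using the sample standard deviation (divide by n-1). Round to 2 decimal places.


Welch's t-criterion for glass RI comparison:
Recovered mean = sum / n_r = 6.05763 / 4 = 1.5144075
Control mean = sum / n_c = 9.08647 / 6 = 1.5144117
Recovered sample variance s_r^2 = 1.49167e-09
Control sample variance s_c^2 = 2.69667e-09
Welch SE (unpooled) = sqrt(s_r^2/n_r + s_c^2/n_c) = sqrt(3.72917e-10 + 4.49444e-10) = sqrt(8.22361e-10) = 2.86768e-05
|mean_r - mean_c| = 4.16667e-06
t = 4.16667e-06 / 2.86768e-05 = 0.15

0.15


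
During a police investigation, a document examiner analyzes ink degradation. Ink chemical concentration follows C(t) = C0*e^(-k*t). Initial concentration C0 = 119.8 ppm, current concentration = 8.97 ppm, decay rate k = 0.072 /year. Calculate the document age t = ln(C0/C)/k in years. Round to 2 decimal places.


Document age estimation:
C0/C = 119.8 / 8.97 = 13.35563
ln(C0/C) = 2.591938
t = 2.591938 / 0.072 = 36.00 years

36.00


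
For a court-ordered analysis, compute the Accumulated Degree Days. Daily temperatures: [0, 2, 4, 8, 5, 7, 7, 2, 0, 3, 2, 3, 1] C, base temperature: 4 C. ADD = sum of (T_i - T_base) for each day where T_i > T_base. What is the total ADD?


Computing ADD day by day:
Day 1: max(0, 0 - 4) = 0
Day 2: max(0, 2 - 4) = 0
Day 3: max(0, 4 - 4) = 0
Day 4: max(0, 8 - 4) = 4
Day 5: max(0, 5 - 4) = 1
Day 6: max(0, 7 - 4) = 3
Day 7: max(0, 7 - 4) = 3
Day 8: max(0, 2 - 4) = 0
Day 9: max(0, 0 - 4) = 0
Day 10: max(0, 3 - 4) = 0
Day 11: max(0, 2 - 4) = 0
Day 12: max(0, 3 - 4) = 0
Day 13: max(0, 1 - 4) = 0
Total ADD = 11

11


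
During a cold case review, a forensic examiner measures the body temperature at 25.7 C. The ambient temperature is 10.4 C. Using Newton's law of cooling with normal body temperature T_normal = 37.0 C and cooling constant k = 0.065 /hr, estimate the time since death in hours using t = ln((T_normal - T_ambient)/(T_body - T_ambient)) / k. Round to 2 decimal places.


Using Newton's law of cooling:
t = ln((T_normal - T_ambient) / (T_body - T_ambient)) / k
T_normal - T_ambient = 26.6
T_body - T_ambient = 15.3
Ratio = 1.738562
ln(ratio) = 0.553058
t = 0.553058 / 0.065 = 8.51 hours

8.51


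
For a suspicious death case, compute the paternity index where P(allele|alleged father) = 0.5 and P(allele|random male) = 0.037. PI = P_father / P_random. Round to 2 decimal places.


Paternity Index calculation:
PI = P(allele|father) / P(allele|random)
PI = 0.5 / 0.037
PI = 13.51

13.51


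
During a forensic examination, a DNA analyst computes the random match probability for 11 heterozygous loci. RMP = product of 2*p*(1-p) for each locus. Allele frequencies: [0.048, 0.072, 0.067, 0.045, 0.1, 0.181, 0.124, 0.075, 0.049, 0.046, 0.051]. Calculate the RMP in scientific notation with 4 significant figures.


Computing RMP for 11 loci:
Locus 1: 2 * 0.048 * 0.952 = 0.091392
Locus 2: 2 * 0.072 * 0.928 = 0.133632
Locus 3: 2 * 0.067 * 0.933 = 0.125022
Locus 4: 2 * 0.045 * 0.955 = 0.08595
Locus 5: 2 * 0.1 * 0.9 = 0.18
Locus 6: 2 * 0.181 * 0.819 = 0.296478
Locus 7: 2 * 0.124 * 0.876 = 0.217248
Locus 8: 2 * 0.075 * 0.925 = 0.13875
Locus 9: 2 * 0.049 * 0.951 = 0.093198
Locus 10: 2 * 0.046 * 0.954 = 0.087768
Locus 11: 2 * 0.051 * 0.949 = 0.096798
RMP = 1.672e-10

1.672e-10


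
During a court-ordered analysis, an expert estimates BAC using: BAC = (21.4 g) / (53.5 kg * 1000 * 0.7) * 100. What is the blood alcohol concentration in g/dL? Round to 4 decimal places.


Applying the Widmark formula:
BAC = (dose_g / (body_wt * 1000 * r)) * 100
Denominator = 53.5 * 1000 * 0.7 = 37450
BAC = (21.4 / 37450) * 100
BAC = 0.0571 g/dL

0.0571


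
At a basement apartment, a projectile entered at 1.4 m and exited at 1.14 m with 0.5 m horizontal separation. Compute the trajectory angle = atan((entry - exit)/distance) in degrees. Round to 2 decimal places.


Bullet trajectory angle:
Height difference = 1.4 - 1.14 = 0.26 m
angle = atan(0.26 / 0.5)
angle = atan(0.52)
angle = 27.47 degrees

27.47


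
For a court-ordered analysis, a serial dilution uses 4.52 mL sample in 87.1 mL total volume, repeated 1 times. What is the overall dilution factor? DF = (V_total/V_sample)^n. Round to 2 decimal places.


Dilution factor calculation:
Single dilution = V_total / V_sample = 87.1 / 4.52 ≈ 19.269912
Number of dilutions = 1
Total DF = (87.1 / 4.52)^1 (full precision, rounded at the end) = 19.27

19.27


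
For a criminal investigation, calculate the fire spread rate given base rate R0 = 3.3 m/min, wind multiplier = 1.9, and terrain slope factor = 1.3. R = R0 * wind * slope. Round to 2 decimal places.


Fire spread rate calculation:
R = R0 * wind_factor * slope_factor
= 3.3 * 1.9 * 1.3
= 6.27 * 1.3
= 8.15 m/min

8.15


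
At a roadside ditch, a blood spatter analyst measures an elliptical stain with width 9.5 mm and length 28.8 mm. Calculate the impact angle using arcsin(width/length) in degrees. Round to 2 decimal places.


Blood spatter impact angle calculation:
width / length = 9.5 / 28.8 = 0.329861
angle = arcsin(0.329861)
angle = 19.26 degrees

19.26


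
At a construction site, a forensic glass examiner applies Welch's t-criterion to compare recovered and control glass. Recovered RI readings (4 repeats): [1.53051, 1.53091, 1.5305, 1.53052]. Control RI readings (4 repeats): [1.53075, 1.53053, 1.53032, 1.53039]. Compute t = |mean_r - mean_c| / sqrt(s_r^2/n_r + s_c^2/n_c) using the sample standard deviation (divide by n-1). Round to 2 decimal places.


Welch's t-criterion for glass RI comparison:
Recovered mean = sum / n_r = 6.12244 / 4 = 1.53061
Control mean = sum / n_c = 6.12199 / 4 = 1.5304975
Recovered sample variance s_r^2 = 4.00667e-08
Control sample variance s_c^2 = 3.59583e-08
Welch SE (unpooled) = sqrt(s_r^2/n_r + s_c^2/n_c) = sqrt(1.00167e-08 + 8.98958e-09) = sqrt(1.90063e-08) = 0.000137863
|mean_r - mean_c| = 0.0001125
t = 0.0001125 / 0.000137863 = 0.82

0.82


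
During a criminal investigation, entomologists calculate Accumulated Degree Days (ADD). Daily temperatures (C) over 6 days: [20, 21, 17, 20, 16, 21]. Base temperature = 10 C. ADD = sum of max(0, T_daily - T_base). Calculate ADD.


Computing ADD day by day:
Day 1: max(0, 20 - 10) = 10
Day 2: max(0, 21 - 10) = 11
Day 3: max(0, 17 - 10) = 7
Day 4: max(0, 20 - 10) = 10
Day 5: max(0, 16 - 10) = 6
Day 6: max(0, 21 - 10) = 11
Total ADD = 55

55


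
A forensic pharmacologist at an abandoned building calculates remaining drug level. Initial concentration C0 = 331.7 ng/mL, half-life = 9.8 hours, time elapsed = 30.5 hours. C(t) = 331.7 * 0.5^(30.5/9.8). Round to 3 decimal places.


Drug concentration decay:
Number of half-lives = t / t_half = 30.5 / 9.8 = 3.112245
Decay factor = 0.5^3.112245 = 0.11564341
C(t) = 331.7 * 0.11564341 = 38.359 ng/mL

38.359


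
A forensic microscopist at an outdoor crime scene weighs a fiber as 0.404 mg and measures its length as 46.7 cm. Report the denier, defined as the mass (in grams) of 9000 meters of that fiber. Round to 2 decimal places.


Denier calculation:
Mass in grams = 0.404 mg / 1000 = 0.000404 g
Length in meters = 46.7 cm / 100 = 0.467 m
Linear density = mass / length = 0.000404 / 0.467 = 0.0008651 g/m
Denier = (g/m) * 9000 = 0.0008651 * 9000 = 7.79

7.79


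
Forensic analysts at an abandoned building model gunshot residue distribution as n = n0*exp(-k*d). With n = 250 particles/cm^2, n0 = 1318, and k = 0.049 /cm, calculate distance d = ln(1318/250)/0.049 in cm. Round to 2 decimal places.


GSR distance calculation:
n0/n = 1318 / 250 = 5.272
ln(n0/n) = 1.66241
d = 1.66241 / 0.049 = 33.93 cm

33.93


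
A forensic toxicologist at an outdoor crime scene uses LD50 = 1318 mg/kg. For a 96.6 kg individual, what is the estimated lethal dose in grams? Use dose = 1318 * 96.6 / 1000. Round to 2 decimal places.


Lethal dose calculation:
Lethal dose = LD50 * body_weight / 1000
= 1318 * 96.6 / 1000
= 127318.8 / 1000
= 127.32 g

127.32


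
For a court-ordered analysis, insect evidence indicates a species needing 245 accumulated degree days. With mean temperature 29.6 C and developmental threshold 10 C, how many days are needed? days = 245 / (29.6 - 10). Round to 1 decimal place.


Insect development time:
Effective temperature = avg_temp - T_base = 29.6 - 10 = 19.6 C
Days = ADD / effective_temp = 245 / 19.6 = 12.5 days

12.5


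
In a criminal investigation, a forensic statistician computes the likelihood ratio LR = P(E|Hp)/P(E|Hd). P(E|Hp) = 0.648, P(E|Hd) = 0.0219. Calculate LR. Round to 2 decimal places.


Likelihood ratio calculation:
LR = P(E|Hp) / P(E|Hd)
LR = 0.648 / 0.0219
LR = 29.59

29.59


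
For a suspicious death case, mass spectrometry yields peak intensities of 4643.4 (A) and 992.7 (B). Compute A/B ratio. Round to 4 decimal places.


Spectral peak ratio:
Peak A = 4643.4 counts
Peak B = 992.7 counts
Ratio = 4643.4 / 992.7 = 4.6775

4.6775


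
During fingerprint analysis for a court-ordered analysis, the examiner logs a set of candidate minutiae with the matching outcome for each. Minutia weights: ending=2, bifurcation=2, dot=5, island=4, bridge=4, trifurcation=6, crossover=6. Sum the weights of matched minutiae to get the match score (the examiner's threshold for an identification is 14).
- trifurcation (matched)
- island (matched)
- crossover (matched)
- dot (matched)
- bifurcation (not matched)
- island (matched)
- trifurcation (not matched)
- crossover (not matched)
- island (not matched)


Weighted minutiae match score:
  trifurcation: matched, +6 (running total 6)
  island: matched, +4 (running total 10)
  crossover: matched, +6 (running total 16)
  dot: matched, +5 (running total 21)
  bifurcation: not matched, +0
  island: matched, +4 (running total 25)
  trifurcation: not matched, +0
  crossover: not matched, +0
  island: not matched, +0
Total score = 25
Threshold = 14; verdict = identification

25


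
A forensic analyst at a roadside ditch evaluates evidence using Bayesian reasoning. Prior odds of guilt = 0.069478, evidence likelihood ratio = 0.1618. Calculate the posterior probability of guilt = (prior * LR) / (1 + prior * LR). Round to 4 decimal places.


Bayesian evidence evaluation:
Posterior odds = prior_odds * LR = 0.069478 * 0.1618 = 0.01124154
Posterior probability = posterior_odds / (1 + posterior_odds)
= 0.01124154 / (1 + 0.01124154)
= 0.01124154 / 1.01124154
= 0.0111

0.0111
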